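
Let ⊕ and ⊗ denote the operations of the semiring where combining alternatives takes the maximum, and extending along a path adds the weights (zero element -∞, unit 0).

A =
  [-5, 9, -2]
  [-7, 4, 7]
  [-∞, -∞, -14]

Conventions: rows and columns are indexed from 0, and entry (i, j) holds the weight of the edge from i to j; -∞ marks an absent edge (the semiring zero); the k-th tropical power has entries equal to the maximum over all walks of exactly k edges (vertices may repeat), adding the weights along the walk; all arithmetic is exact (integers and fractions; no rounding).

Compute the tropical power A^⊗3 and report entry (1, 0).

A^⊗2:
  [2, 13, 16]
  [-3, 8, 11]
  [-∞, -∞, -28]
A^⊗3:
  [6, 17, 20]
  [1, 12, 15]
  [-∞, -∞, -42]
Key observation: the optimum is the walk 1->1->1->0, with weight 4 + 4 + (-7) = 1.
Optimal value attained by: walk 1->1->1->0.
Answer: (A^⊗3)[1][0] = 1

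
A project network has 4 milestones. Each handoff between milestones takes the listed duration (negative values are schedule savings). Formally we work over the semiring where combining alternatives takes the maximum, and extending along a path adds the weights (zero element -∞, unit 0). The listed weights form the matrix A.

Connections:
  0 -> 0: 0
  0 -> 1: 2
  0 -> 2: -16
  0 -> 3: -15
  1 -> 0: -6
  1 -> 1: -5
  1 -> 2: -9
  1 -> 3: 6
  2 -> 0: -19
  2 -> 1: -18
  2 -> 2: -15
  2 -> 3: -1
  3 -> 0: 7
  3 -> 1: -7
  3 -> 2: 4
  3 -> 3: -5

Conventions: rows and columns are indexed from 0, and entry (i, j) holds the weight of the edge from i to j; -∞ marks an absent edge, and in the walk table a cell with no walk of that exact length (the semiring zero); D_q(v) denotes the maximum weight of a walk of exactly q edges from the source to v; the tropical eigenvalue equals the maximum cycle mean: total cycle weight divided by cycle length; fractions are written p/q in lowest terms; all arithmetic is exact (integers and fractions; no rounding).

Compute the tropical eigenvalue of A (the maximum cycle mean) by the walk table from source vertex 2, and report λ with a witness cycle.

q=0: [-∞, -∞, 0, -∞]
q=1: [-19, -18, -15, -1]
q=2: [6, -8, 3, -6]
q=3: [6, 8, -2, 2]
q=4: [9, 8, 6, 14]
Optimal cycle mean attained by: cycle 0->1->3->0, total 2 + 6 + 7, length 3.
Answer: λ = 5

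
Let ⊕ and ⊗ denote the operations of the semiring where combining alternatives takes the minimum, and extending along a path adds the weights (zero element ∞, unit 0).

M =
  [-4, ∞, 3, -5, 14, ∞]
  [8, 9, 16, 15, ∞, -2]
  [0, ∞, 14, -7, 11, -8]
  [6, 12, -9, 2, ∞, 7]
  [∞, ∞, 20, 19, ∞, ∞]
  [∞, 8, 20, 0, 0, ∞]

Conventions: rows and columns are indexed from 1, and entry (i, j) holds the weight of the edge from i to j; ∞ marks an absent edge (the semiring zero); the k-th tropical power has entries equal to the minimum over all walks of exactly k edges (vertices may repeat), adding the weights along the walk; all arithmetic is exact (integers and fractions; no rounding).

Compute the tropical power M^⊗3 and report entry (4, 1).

M^⊗2:
  [-8, 7, -14, -9, 10, -5]
  [4, 6, 6, -2, -2, 7]
  [-4, 0, -16, -8, -8, 0]
  [-9, 14, -7, -16, 2, -17]
  [20, 31, 10, 13, 31, 12]
  [6, 12, -9, 2, 31, 6]
M^⊗3:
  [-14, 3, -18, -21, -5, -22]
  [0, 10, -11, -1, 7, -2]
  [-16, 4, -17, -23, -5, -24]
  [-13, -9, -25, -17, -17, -15]
  [10, 20, 4, 3, 12, 2]
  [-9, 14, -7, -16, 2, -17]
Key observation: the optimum is the walk 4->3->1->1, with weight (-9) + 0 + (-4) = -13.
Optimal value attained by: walk 4->3->1->1.
Answer: (M^⊗3)[4][1] = -13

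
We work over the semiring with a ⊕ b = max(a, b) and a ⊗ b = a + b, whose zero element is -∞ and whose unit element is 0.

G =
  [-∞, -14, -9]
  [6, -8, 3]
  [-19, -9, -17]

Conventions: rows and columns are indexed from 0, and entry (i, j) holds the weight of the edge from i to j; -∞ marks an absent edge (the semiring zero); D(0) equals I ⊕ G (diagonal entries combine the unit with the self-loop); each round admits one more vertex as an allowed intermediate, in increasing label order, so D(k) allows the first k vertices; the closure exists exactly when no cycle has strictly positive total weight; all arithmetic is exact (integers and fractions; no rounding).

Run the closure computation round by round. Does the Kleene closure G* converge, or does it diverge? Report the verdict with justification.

D(0):
  [0, -14, -9]
  [6, 0, 3]
  [-19, -9, 0]
D(1):
  [0, -14, -9]
  [6, 0, 3]
  [-19, -9, 0]
D(2):
  [0, -14, -9]
  [6, 0, 3]
  [-3, -9, 0]
D(3):
  [0, -14, -9]
  [6, 0, 3]
  [-3, -9, 0]
Key observation: every diagonal entry stays at the unit through all rounds, so no improving cycle exists.
Answer: CONVERGES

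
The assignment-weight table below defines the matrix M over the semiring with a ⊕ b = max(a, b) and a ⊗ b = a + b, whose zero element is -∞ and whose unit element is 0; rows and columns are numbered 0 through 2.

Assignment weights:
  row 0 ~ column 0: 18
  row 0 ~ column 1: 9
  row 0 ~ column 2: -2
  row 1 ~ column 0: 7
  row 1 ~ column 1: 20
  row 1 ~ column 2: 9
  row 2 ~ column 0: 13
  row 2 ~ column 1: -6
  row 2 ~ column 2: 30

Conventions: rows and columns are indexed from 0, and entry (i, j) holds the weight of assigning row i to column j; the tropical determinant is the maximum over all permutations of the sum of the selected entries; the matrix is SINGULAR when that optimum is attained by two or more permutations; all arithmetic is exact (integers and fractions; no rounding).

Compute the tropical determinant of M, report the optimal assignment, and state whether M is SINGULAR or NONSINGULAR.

σ = (0, 1, 2): 18 + 20 + 30 = 68
σ = (0, 2, 1): 18 + 9 + (-6) = 21
σ = (1, 0, 2): 9 + 7 + 30 = 46
σ = (1, 2, 0): 9 + 9 + 13 = 31
σ = (2, 0, 1): (-2) + 7 + (-6) = -1
σ = (2, 1, 0): (-2) + 20 + 13 = 31
Optimal value attained by: σ = (0, 1, 2).
Answer: det⊕(M) = 68; verdict: NONSINGULAR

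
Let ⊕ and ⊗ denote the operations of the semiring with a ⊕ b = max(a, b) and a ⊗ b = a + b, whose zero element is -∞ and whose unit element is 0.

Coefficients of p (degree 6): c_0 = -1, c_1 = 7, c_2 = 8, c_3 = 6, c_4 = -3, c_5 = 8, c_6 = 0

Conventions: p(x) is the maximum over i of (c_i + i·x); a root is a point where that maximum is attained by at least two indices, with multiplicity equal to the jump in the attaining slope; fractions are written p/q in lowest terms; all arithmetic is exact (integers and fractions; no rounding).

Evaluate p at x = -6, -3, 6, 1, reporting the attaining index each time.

p(-6) = max(-1+0·(-6)=-1, 7+1·(-6)=1, 8+2·(-6)=-4, 6+3·(-6)=-12, -3+4·(-6)=-27, 8+5·(-6)=-22, 0+6·(-6)=-36) = 1 (attained by i=1)
p(-3) = max(-1+0·(-3)=-1, 7+1·(-3)=4, 8+2·(-3)=2, 6+3·(-3)=-3, -3+4·(-3)=-15, 8+5·(-3)=-7, 0+6·(-3)=-18) = 4 (attained by i=1)
p(6) = max(-1+0·6=-1, 7+1·6=13, 8+2·6=20, 6+3·6=24, -3+4·6=21, 8+5·6=38, 0+6·6=36) = 38 (attained by i=5)
p(1) = max(-1+0·1=-1, 7+1·1=8, 8+2·1=10, 6+3·1=9, -3+4·1=1, 8+5·1=13, 0+6·1=6) = 13 (attained by i=5)
Answer: p(-6) = 1; p(-3) = 4; p(6) = 38; p(1) = 13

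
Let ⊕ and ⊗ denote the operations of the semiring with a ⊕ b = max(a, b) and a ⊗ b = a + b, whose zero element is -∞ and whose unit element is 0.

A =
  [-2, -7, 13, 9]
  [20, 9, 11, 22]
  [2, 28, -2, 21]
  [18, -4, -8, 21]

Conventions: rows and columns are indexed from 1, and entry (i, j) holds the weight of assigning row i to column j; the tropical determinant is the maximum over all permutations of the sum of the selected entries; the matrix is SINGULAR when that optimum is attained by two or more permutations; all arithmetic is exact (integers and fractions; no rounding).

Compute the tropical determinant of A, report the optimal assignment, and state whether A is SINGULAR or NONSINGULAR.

σ = (1, 2, 3, 4): (-2) + 9 + (-2) + 21 = 26
σ = (1, 2, 4, 3): (-2) + 9 + 21 + (-8) = 20
σ = (1, 3, 2, 4): (-2) + 11 + 28 + 21 = 58
σ = (1, 3, 4, 2): (-2) + 11 + 21 + (-4) = 26
σ = (1, 4, 2, 3): (-2) + 22 + 28 + (-8) = 40
σ = (1, 4, 3, 2): (-2) + 22 + (-2) + (-4) = 14
σ = (2, 1, 3, 4): (-7) + 20 + (-2) + 21 = 32
σ = (2, 1, 4, 3): (-7) + 20 + 21 + (-8) = 26
σ = (2, 3, 1, 4): (-7) + 11 + 2 + 21 = 27
σ = (2, 3, 4, 1): (-7) + 11 + 21 + 18 = 43
σ = (2, 4, 1, 3): (-7) + 22 + 2 + (-8) = 9
σ = (2, 4, 3, 1): (-7) + 22 + (-2) + 18 = 31
σ = (3, 1, 2, 4): 13 + 20 + 28 + 21 = 82
σ = (3, 1, 4, 2): 13 + 20 + 21 + (-4) = 50
σ = (3, 2, 1, 4): 13 + 9 + 2 + 21 = 45
σ = (3, 2, 4, 1): 13 + 9 + 21 + 18 = 61
σ = (3, 4, 1, 2): 13 + 22 + 2 + (-4) = 33
σ = (3, 4, 2, 1): 13 + 22 + 28 + 18 = 81
σ = (4, 1, 2, 3): 9 + 20 + 28 + (-8) = 49
σ = (4, 1, 3, 2): 9 + 20 + (-2) + (-4) = 23
σ = (4, 2, 1, 3): 9 + 9 + 2 + (-8) = 12
σ = (4, 2, 3, 1): 9 + 9 + (-2) + 18 = 34
σ = (4, 3, 1, 2): 9 + 11 + 2 + (-4) = 18
σ = (4, 3, 2, 1): 9 + 11 + 28 + 18 = 66
Optimal value attained by: σ = (3, 1, 2, 4).
Answer: det⊕(A) = 82; verdict: NONSINGULAR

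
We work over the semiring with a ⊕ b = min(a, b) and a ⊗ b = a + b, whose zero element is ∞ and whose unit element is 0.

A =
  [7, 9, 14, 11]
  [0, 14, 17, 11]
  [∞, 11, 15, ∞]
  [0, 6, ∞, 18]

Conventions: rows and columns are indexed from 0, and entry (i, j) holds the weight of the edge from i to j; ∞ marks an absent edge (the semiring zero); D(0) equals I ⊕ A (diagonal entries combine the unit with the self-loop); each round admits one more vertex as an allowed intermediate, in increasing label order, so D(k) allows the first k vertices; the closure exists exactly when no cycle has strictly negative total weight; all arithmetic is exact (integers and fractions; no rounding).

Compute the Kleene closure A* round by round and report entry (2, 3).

D(0):
  [0, 9, 14, 11]
  [0, 0, 17, 11]
  [∞, 11, 0, ∞]
  [0, 6, ∞, 0]
D(1):
  [0, 9, 14, 11]
  [0, 0, 14, 11]
  [∞, 11, 0, ∞]
  [0, 6, 14, 0]
D(2):
  [0, 9, 14, 11]
  [0, 0, 14, 11]
  [11, 11, 0, 22]
  [0, 6, 14, 0]
D(3):
  [0, 9, 14, 11]
  [0, 0, 14, 11]
  [11, 11, 0, 22]
  [0, 6, 14, 0]
D(4):
  [0, 9, 14, 11]
  [0, 0, 14, 11]
  [11, 11, 0, 22]
  [0, 6, 14, 0]
Answer: A*[2][3] = 22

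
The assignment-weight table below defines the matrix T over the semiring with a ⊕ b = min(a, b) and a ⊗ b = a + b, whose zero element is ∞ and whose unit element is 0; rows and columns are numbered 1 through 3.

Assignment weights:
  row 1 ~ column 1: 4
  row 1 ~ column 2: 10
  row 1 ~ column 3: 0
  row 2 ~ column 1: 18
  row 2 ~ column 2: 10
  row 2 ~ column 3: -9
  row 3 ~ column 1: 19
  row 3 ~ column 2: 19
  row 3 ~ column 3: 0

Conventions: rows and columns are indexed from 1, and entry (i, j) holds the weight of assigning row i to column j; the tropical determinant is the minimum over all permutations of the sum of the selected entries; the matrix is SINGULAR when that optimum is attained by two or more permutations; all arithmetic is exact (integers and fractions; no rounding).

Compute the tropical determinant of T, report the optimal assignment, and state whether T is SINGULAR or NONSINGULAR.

σ = (1, 2, 3): 4 + 10 + 0 = 14
σ = (1, 3, 2): 4 + (-9) + 19 = 14
σ = (2, 1, 3): 10 + 18 + 0 = 28
σ = (2, 3, 1): 10 + (-9) + 19 = 20
σ = (3, 1, 2): 0 + 18 + 19 = 37
σ = (3, 2, 1): 0 + 10 + 19 = 29
Optimal value attained by: σ = (1, 2, 3).
Answer: det⊕(T) = 14; verdict: SINGULAR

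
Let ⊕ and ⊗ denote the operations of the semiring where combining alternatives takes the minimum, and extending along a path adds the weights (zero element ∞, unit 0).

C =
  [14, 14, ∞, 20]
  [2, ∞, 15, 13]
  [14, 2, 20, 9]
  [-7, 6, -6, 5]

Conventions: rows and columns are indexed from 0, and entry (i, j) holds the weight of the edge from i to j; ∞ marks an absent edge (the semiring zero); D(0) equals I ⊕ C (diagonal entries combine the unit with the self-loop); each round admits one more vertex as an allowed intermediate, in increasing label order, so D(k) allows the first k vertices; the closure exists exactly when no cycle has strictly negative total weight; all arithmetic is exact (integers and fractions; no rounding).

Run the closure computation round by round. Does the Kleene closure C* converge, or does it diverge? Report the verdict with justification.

D(0):
  [0, 14, ∞, 20]
  [2, 0, 15, 13]
  [14, 2, 0, 9]
  [-7, 6, -6, 0]
D(1):
  [0, 14, ∞, 20]
  [2, 0, 15, 13]
  [14, 2, 0, 9]
  [-7, 6, -6, 0]
D(2):
  [0, 14, 29, 20]
  [2, 0, 15, 13]
  [4, 2, 0, 9]
  [-7, 6, -6, 0]
D(3):
  [0, 14, 29, 20]
  [2, 0, 15, 13]
  [4, 2, 0, 9]
  [-7, -4, -6, 0]
D(4):
  [0, 14, 14, 20]
  [2, 0, 7, 13]
  [2, 2, 0, 9]
  [-7, -4, -6, 0]
Key observation: every diagonal entry stays at the unit through all rounds, so no improving cycle exists.
Answer: CONVERGES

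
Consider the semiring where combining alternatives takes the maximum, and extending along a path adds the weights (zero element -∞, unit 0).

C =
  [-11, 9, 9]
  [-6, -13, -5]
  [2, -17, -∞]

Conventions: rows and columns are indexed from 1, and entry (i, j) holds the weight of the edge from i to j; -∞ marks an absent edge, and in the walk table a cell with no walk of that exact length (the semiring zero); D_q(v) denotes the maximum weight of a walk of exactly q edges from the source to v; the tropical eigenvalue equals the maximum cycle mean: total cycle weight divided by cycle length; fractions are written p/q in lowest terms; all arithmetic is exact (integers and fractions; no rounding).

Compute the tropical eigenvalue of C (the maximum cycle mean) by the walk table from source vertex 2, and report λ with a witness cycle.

q=0: [-∞, 0, -∞]
q=1: [-6, -13, -5]
q=2: [-3, 3, 3]
q=3: [5, 6, 6]
Optimal cycle mean attained by: cycle 1->3->1, total 9 + 2, length 2.
Answer: λ = 11/2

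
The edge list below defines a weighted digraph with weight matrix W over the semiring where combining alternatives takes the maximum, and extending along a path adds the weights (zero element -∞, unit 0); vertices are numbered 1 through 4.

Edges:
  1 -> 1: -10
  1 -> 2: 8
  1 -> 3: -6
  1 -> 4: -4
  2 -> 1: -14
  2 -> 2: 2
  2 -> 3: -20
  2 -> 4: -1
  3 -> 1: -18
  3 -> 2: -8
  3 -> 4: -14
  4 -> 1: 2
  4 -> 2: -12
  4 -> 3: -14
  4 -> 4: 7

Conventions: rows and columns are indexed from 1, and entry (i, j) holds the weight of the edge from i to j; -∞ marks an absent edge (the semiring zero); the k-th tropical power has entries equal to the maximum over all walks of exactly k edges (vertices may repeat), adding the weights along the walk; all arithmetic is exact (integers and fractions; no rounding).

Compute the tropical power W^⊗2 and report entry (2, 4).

W^⊗2:
  [-2, 10, -12, 7]
  [1, 4, -15, 6]
  [-12, -6, -24, -7]
  [9, 10, -4, 14]
Key observation: the optimum is the walk 2->4->4, with weight (-1) + 7 = 6.
Optimal value attained by: walk 2->4->4.
Answer: (W^⊗2)[2][4] = 6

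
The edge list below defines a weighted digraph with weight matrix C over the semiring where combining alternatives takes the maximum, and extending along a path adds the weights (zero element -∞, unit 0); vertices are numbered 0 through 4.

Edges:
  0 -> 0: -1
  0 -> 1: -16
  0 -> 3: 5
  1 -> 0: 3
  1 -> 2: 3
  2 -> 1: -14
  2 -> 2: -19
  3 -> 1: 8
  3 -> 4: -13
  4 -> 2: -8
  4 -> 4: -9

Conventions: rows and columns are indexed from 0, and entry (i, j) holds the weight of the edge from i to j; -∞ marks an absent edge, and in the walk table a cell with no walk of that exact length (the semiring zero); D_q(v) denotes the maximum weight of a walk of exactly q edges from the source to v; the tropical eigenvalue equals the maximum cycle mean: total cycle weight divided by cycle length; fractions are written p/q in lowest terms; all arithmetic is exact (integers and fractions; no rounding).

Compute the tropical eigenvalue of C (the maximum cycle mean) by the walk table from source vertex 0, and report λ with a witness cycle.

q=0: [0, -∞, -∞, -∞, -∞]
q=1: [-1, -16, -∞, 5, -∞]
q=2: [-2, 13, -13, 4, -8]
q=3: [16, 12, 16, 3, -9]
q=4: [15, 11, 15, 21, -10]
q=5: [14, 29, 14, 20, 8]
Optimal cycle mean attained by: cycle 0->3->1->0, total 5 + 8 + 3, length 3.
Answer: λ = 16/3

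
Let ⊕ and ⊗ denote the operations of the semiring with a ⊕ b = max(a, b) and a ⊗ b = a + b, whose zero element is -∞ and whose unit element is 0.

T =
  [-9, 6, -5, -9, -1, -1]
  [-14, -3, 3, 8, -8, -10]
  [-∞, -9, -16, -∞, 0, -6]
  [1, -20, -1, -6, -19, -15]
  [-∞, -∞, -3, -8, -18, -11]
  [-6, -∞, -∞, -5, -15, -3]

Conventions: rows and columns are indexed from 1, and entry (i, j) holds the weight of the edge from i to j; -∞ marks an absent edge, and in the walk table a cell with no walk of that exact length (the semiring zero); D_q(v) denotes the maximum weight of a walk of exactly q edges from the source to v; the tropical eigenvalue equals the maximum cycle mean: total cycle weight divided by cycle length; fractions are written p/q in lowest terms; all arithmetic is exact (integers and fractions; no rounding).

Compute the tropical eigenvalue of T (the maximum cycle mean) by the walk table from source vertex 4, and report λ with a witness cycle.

q=0: [-∞, -∞, -∞, 0, -∞, -∞]
q=1: [1, -20, -1, -6, -19, -15]
q=2: [-5, 7, -4, -8, 0, 0]
q=3: [-6, 4, 10, 15, -1, -3]
q=4: [16, 1, 14, 12, 10, 4]
q=5: [13, 22, 11, 9, 15, 15]
q=6: [10, 19, 25, 30, 14, 12]
Optimal cycle mean attained by: cycle 1->2->4->1, total 6 + 8 + 1, length 3.
Answer: λ = 5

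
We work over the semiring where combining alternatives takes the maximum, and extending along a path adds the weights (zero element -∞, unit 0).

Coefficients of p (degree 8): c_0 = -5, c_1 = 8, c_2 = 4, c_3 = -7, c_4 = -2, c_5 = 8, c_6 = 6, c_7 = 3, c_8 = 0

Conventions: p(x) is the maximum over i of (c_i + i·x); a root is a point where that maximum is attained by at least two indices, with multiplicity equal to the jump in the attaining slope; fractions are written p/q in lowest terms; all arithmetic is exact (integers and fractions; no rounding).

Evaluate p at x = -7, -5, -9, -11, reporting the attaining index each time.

p(-7) = max(-5+0·(-7)=-5, 8+1·(-7)=1, 4+2·(-7)=-10, -7+3·(-7)=-28, -2+4·(-7)=-30, 8+5·(-7)=-27, 6+6·(-7)=-36, 3+7·(-7)=-46, 0+8·(-7)=-56) = 1 (attained by i=1)
p(-5) = max(-5+0·(-5)=-5, 8+1·(-5)=3, 4+2·(-5)=-6, -7+3·(-5)=-22, -2+4·(-5)=-22, 8+5·(-5)=-17, 6+6·(-5)=-24, 3+7·(-5)=-32, 0+8·(-5)=-40) = 3 (attained by i=1)
p(-9) = max(-5+0·(-9)=-5, 8+1·(-9)=-1, 4+2·(-9)=-14, -7+3·(-9)=-34, -2+4·(-9)=-38, 8+5·(-9)=-37, 6+6·(-9)=-48, 3+7·(-9)=-60, 0+8·(-9)=-72) = -1 (attained by i=1)
p(-11) = max(-5+0·(-11)=-5, 8+1·(-11)=-3, 4+2·(-11)=-18, -7+3·(-11)=-40, -2+4·(-11)=-46, 8+5·(-11)=-47, 6+6·(-11)=-60, 3+7·(-11)=-74, 0+8·(-11)=-88) = -3 (attained by i=1)
Answer: p(-7) = 1; p(-5) = 3; p(-9) = -1; p(-11) = -3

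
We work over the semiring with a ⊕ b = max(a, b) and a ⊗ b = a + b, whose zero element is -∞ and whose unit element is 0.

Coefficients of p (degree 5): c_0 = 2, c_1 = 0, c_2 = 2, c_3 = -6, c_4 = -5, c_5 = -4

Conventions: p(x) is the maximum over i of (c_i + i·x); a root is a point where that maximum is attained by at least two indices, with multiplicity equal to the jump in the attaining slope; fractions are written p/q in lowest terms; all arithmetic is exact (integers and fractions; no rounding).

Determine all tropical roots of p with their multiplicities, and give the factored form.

hull edge (i=0, c=2) to (i=2, c=2): slope 0, span 2
hull edge (i=2, c=2) to (i=5, c=-4): slope -2, span 3
Factored form: p(x) = -4 ⊗ (x ⊕ 0) ⊗ (x ⊕ 0) ⊗ (x ⊕ 2) ⊗ (x ⊕ 2) ⊗ (x ⊕ 2)
Answer: roots = 0 (mult 2), 2 (mult 3)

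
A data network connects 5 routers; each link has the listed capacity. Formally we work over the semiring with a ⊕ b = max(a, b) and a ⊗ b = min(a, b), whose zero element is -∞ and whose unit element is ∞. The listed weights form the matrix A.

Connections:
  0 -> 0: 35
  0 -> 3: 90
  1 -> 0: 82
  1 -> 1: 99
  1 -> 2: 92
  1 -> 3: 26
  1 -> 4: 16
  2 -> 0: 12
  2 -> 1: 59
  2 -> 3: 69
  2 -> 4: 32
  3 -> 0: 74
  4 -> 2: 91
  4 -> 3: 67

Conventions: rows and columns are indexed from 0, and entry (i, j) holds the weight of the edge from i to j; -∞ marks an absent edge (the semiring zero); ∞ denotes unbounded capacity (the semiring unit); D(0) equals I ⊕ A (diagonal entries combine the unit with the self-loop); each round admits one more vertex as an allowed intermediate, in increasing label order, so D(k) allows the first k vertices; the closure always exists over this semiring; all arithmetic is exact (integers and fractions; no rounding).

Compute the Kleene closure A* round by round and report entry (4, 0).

D(0):
  [∞, -∞, -∞, 90, -∞]
  [82, ∞, 92, 26, 16]
  [12, 59, ∞, 69, 32]
  [74, -∞, -∞, ∞, -∞]
  [-∞, -∞, 91, 67, ∞]
D(1):
  [∞, -∞, -∞, 90, -∞]
  [82, ∞, 92, 82, 16]
  [12, 59, ∞, 69, 32]
  [74, -∞, -∞, ∞, -∞]
  [-∞, -∞, 91, 67, ∞]
D(2):
  [∞, -∞, -∞, 90, -∞]
  [82, ∞, 92, 82, 16]
  [59, 59, ∞, 69, 32]
  [74, -∞, -∞, ∞, -∞]
  [-∞, -∞, 91, 67, ∞]
D(3):
  [∞, -∞, -∞, 90, -∞]
  [82, ∞, 92, 82, 32]
  [59, 59, ∞, 69, 32]
  [74, -∞, -∞, ∞, -∞]
  [59, 59, 91, 69, ∞]
D(4):
  [∞, -∞, -∞, 90, -∞]
  [82, ∞, 92, 82, 32]
  [69, 59, ∞, 69, 32]
  [74, -∞, -∞, ∞, -∞]
  [69, 59, 91, 69, ∞]
D(5):
  [∞, -∞, -∞, 90, -∞]
  [82, ∞, 92, 82, 32]
  [69, 59, ∞, 69, 32]
  [74, -∞, -∞, ∞, -∞]
  [69, 59, 91, 69, ∞]
Answer: A*[4][0] = 69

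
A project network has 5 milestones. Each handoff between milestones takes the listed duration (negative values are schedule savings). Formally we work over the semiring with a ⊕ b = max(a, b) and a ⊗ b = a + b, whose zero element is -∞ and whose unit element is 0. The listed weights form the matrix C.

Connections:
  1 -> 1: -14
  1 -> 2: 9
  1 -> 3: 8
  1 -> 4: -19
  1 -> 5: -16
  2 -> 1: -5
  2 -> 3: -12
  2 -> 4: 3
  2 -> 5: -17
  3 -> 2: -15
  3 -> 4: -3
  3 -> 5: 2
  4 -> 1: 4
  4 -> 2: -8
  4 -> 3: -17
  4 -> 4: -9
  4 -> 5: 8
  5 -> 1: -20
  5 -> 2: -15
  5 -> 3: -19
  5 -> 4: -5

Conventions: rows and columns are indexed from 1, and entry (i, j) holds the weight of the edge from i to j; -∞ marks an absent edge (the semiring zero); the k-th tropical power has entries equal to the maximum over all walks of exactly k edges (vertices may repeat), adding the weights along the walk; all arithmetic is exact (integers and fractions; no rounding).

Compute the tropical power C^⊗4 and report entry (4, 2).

C^⊗2:
  [4, -5, -3, 12, 10]
  [7, 4, 3, -6, 11]
  [1, -11, -17, -3, 5]
  [-5, 13, 12, 3, -1]
  [-1, -11, -12, -12, 3]
C^⊗3:
  [16, 13, 12, 5, 20]
  [-1, 16, 15, 7, 5]
  [1, 10, 9, 0, 5]
  [8, 4, 3, 16, 14]
  [-8, 8, 7, -2, -4]
C^⊗4:
  [9, 25, 24, 16, 14]
  [11, 8, 7, 19, 17]
  [5, 10, 9, 13, 11]
  [20, 17, 16, 9, 24]
  [3, 1, 0, 11, 9]
Key observation: the optimum is the walk 4->1->2->1->2, with weight 4 + 9 + (-5) + 9 = 17.
Optimal value attained by: walk 4->1->2->1->2.
Answer: (C^⊗4)[4][2] = 17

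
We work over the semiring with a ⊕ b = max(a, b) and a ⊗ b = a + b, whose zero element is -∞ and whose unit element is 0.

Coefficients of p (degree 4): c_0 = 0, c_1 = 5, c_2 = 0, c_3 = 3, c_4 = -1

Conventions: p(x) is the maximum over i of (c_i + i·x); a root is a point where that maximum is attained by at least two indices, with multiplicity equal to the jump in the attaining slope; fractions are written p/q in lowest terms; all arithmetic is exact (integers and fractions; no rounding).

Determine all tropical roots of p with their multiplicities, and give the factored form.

hull edge (i=0, c=0) to (i=1, c=5): slope 5, span 1
hull edge (i=1, c=5) to (i=3, c=3): slope -1, span 2
hull edge (i=3, c=3) to (i=4, c=-1): slope -4, span 1
Factored form: p(x) = -1 ⊗ (x ⊕ (-5)) ⊗ (x ⊕ 1) ⊗ (x ⊕ 1) ⊗ (x ⊕ 4)
Answer: roots = -5 (mult 1), 1 (mult 2), 4 (mult 1)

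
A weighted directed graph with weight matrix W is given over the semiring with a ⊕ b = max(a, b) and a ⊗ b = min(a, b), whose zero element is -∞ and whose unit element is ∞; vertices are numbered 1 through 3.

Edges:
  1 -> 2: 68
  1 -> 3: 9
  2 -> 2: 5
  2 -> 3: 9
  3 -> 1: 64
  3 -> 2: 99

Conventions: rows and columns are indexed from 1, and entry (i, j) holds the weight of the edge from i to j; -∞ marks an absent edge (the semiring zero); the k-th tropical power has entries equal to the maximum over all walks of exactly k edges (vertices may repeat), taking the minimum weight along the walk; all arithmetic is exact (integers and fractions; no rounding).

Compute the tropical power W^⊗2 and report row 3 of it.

W^⊗2:
  [9, 9, 9]
  [9, 9, 5]
  [-∞, 64, 9]
Answer: row 3 of W^⊗2 = [-∞, 64, 9]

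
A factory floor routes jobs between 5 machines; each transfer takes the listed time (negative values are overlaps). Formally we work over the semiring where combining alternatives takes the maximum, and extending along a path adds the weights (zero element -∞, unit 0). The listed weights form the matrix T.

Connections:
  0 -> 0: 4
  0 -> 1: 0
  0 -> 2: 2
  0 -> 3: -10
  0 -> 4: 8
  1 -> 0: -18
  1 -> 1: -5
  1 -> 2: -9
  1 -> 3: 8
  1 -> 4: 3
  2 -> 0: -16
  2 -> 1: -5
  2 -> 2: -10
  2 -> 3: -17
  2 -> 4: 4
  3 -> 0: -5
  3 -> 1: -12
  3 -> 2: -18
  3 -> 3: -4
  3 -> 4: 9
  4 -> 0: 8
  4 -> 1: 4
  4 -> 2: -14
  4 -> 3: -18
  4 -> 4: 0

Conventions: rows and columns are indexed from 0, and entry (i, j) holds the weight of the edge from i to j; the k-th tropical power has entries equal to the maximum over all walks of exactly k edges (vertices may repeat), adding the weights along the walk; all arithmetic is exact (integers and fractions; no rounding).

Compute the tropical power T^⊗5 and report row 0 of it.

T^⊗2:
  [16, 12, 6, 8, 12]
  [11, 7, -10, 4, 17]
  [12, 8, -10, 3, 4]
  [17, 13, -3, -4, 9]
  [12, 8, 10, 12, 16]
T^⊗3:
  [20, 16, 18, 20, 24]
  [25, 21, 13, 15, 19]
  [16, 12, 14, 16, 20]
  [21, 17, 19, 21, 25]
  [24, 20, 14, 16, 21]
T^⊗4:
  [32, 28, 22, 24, 29]
  [29, 25, 27, 29, 33]
  [28, 24, 18, 20, 25]
  [33, 29, 23, 25, 30]
  [29, 25, 26, 28, 32]
T^⊗5:
  [37, 33, 34, 36, 40]
  [41, 37, 31, 33, 38]
  [33, 29, 30, 32, 36]
  [38, 34, 35, 37, 41]
  [40, 36, 31, 33, 37]
Answer: row 0 of T^⊗5 = [37, 33, 34, 36, 40]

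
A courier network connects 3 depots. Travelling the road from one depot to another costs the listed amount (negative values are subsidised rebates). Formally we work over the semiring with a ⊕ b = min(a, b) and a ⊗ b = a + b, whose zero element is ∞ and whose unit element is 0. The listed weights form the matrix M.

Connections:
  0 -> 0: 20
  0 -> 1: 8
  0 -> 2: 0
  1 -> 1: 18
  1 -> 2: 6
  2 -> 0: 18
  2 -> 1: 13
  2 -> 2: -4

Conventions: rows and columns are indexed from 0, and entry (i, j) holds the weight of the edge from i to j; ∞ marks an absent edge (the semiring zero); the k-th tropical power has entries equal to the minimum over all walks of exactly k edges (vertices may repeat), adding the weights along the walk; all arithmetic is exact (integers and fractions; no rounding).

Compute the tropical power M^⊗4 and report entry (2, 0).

M^⊗2:
  [18, 13, -4]
  [24, 19, 2]
  [14, 9, -8]
M^⊗3:
  [14, 9, -8]
  [20, 15, -2]
  [10, 5, -12]
M^⊗4:
  [10, 5, -12]
  [16, 11, -6]
  [6, 1, -16]
Key observation: the optimum is the walk 2->2->2->2->0, with weight (-4) + (-4) + (-4) + 18 = 6.
Optimal value attained by: walk 2->2->2->2->0.
Answer: (M^⊗4)[2][0] = 6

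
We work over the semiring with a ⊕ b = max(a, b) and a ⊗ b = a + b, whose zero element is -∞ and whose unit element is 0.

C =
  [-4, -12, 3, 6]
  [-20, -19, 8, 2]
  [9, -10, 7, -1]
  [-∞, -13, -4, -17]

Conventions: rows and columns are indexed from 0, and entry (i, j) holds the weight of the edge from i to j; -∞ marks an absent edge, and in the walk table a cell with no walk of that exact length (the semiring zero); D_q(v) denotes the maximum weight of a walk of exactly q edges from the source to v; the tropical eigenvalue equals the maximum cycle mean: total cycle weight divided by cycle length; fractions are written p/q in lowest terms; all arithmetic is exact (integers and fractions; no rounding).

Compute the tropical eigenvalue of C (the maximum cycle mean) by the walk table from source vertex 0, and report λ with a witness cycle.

q=0: [0, -∞, -∞, -∞]
q=1: [-4, -12, 3, 6]
q=2: [12, -7, 10, 2]
q=3: [19, 0, 17, 18]
q=4: [26, 7, 24, 25]
Optimal cycle mean attained by: cycle 2->2, total 7, length 1.
Answer: λ = 7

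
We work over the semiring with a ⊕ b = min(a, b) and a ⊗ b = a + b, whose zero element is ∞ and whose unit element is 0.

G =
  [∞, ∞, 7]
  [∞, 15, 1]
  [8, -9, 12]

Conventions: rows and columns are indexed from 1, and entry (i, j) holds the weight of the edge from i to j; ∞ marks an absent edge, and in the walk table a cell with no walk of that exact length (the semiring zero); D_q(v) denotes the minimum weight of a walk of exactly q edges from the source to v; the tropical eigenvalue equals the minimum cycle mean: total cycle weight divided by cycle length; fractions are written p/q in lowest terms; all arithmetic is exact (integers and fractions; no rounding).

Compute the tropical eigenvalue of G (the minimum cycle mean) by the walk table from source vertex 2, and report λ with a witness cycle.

q=0: [∞, 0, ∞]
q=1: [∞, 15, 1]
q=2: [9, -8, 13]
q=3: [21, 4, -7]
Optimal cycle mean attained by: cycle 2->3->2, total 1 + (-9), length 2.
Answer: λ = -4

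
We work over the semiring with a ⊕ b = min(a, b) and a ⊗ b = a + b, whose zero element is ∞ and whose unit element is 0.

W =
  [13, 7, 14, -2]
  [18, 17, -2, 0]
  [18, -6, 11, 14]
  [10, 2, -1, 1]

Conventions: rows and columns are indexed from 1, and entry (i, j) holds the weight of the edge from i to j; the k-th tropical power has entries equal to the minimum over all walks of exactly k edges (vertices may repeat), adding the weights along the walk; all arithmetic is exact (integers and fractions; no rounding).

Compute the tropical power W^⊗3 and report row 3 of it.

W^⊗2:
  [8, 0, -3, -1]
  [10, -8, -1, 1]
  [12, 5, -8, -6]
  [11, -7, 0, 2]
W^⊗3:
  [9, -9, -2, 0]
  [10, -7, -10, -8]
  [4, -14, -7, -5]
  [11, -6, -9, -7]
Answer: row 3 of W^⊗3 = [4, -14, -7, -5]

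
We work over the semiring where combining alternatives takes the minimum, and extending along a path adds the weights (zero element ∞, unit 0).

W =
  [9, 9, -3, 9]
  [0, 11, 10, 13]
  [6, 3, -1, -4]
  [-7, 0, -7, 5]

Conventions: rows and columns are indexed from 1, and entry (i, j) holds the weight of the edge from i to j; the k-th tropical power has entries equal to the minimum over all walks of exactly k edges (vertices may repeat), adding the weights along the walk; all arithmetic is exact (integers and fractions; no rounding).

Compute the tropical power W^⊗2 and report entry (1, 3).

W^⊗2:
  [2, 0, -4, -7]
  [6, 9, -3, 6]
  [-11, -4, -11, -5]
  [-2, -4, -10, -11]
Key observation: the optimum is the walk 1->3->3, with weight (-3) + (-1) = -4.
Optimal value attained by: walk 1->3->3.
Answer: (W^⊗2)[1][3] = -4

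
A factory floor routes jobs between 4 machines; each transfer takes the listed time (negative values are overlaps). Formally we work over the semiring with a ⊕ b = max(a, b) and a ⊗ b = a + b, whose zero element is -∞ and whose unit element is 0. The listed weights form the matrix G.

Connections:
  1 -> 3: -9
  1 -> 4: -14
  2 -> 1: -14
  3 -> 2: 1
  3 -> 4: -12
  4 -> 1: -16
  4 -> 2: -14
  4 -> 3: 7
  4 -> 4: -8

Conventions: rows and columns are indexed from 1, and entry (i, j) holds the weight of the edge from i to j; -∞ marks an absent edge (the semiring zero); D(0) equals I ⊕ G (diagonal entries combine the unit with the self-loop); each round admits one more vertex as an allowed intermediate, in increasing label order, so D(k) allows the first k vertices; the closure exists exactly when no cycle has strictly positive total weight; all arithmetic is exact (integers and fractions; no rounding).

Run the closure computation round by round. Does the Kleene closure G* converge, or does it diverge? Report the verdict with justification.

D(0):
  [0, -∞, -9, -14]
  [-14, 0, -∞, -∞]
  [-∞, 1, 0, -12]
  [-16, -14, 7, 0]
D(1):
  [0, -∞, -9, -14]
  [-14, 0, -23, -28]
  [-∞, 1, 0, -12]
  [-16, -14, 7, 0]
D(2):
  [0, -∞, -9, -14]
  [-14, 0, -23, -28]
  [-13, 1, 0, -12]
  [-16, -14, 7, 0]
D(3):
  [0, -8, -9, -14]
  [-14, 0, -23, -28]
  [-13, 1, 0, -12]
  [-6, 8, 7, 0]
D(4):
  [0, -6, -7, -14]
  [-14, 0, -21, -28]
  [-13, 1, 0, -12]
  [-6, 8, 7, 0]
Key observation: every diagonal entry stays at the unit through all rounds, so no improving cycle exists.
Answer: CONVERGES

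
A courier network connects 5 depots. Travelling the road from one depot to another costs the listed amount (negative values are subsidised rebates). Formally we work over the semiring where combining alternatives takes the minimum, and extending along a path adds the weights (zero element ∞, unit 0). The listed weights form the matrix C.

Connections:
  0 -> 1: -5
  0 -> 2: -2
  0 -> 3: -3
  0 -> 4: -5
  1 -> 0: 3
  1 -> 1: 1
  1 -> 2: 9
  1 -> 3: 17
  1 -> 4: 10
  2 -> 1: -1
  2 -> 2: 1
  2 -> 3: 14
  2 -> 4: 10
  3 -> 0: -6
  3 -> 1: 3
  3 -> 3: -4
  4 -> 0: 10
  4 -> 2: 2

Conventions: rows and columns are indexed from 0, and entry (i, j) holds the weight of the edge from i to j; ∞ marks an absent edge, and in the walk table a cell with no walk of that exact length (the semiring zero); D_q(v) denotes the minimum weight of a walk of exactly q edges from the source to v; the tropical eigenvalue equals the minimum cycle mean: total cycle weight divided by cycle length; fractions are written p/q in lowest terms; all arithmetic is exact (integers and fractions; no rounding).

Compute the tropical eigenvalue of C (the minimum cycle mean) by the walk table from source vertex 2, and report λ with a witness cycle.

q=0: [∞, ∞, 0, ∞, ∞]
q=1: [∞, -1, 1, 14, 10]
q=2: [2, 0, 2, 10, 9]
q=3: [3, -3, 0, -1, -3]
q=4: [-7, -2, -1, -5, -2]
q=5: [-11, -12, -9, -10, -12]
Optimal cycle mean attained by: cycle 0->3->0, total (-3) + (-6), length 2.
Answer: λ = -9/2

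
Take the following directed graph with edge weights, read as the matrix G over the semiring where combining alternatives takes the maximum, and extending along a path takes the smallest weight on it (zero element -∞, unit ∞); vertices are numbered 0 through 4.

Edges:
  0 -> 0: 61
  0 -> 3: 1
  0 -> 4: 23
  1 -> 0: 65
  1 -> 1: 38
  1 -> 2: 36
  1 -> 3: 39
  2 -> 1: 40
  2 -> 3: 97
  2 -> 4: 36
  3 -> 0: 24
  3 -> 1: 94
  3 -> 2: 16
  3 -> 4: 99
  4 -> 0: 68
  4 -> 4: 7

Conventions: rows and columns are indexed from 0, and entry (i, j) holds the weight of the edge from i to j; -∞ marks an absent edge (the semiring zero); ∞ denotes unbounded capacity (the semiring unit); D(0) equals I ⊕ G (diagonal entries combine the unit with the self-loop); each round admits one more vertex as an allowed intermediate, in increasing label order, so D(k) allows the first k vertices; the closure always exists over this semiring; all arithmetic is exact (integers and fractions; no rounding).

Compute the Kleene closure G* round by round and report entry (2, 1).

D(0):
  [∞, -∞, -∞, 1, 23]
  [65, ∞, 36, 39, -∞]
  [-∞, 40, ∞, 97, 36]
  [24, 94, 16, ∞, 99]
  [68, -∞, -∞, -∞, ∞]
D(1):
  [∞, -∞, -∞, 1, 23]
  [65, ∞, 36, 39, 23]
  [-∞, 40, ∞, 97, 36]
  [24, 94, 16, ∞, 99]
  [68, -∞, -∞, 1, ∞]
D(2):
  [∞, -∞, -∞, 1, 23]
  [65, ∞, 36, 39, 23]
  [40, 40, ∞, 97, 36]
  [65, 94, 36, ∞, 99]
  [68, -∞, -∞, 1, ∞]
D(3):
  [∞, -∞, -∞, 1, 23]
  [65, ∞, 36, 39, 36]
  [40, 40, ∞, 97, 36]
  [65, 94, 36, ∞, 99]
  [68, -∞, -∞, 1, ∞]
D(4):
  [∞, 1, 1, 1, 23]
  [65, ∞, 36, 39, 39]
  [65, 94, ∞, 97, 97]
  [65, 94, 36, ∞, 99]
  [68, 1, 1, 1, ∞]
D(5):
  [∞, 1, 1, 1, 23]
  [65, ∞, 36, 39, 39]
  [68, 94, ∞, 97, 97]
  [68, 94, 36, ∞, 99]
  [68, 1, 1, 1, ∞]
Answer: G*[2][1] = 94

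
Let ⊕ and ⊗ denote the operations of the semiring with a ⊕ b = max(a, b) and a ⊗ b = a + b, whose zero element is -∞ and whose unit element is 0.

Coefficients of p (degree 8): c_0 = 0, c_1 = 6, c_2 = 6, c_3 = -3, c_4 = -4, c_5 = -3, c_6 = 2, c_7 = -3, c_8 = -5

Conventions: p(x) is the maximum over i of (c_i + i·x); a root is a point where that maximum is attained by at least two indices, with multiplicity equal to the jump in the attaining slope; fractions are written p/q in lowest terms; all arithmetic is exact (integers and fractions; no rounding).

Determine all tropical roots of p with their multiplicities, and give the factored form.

hull edge (i=0, c=0) to (i=1, c=6): slope 6, span 1
hull edge (i=1, c=6) to (i=2, c=6): slope 0, span 1
hull edge (i=2, c=6) to (i=6, c=2): slope -1, span 4
hull edge (i=6, c=2) to (i=8, c=-5): slope -7/2, span 2
Factored form: p(x) = -5 ⊗ (x ⊕ (-6)) ⊗ (x ⊕ 0) ⊗ (x ⊕ 1) ⊗ (x ⊕ 1) ⊗ (x ⊕ 1) ⊗ (x ⊕ 1) ⊗ (x ⊕ 7/2) ⊗ (x ⊕ 7/2)
Answer: roots = -6 (mult 1), 0 (mult 1), 1 (mult 4), 7/2 (mult 2)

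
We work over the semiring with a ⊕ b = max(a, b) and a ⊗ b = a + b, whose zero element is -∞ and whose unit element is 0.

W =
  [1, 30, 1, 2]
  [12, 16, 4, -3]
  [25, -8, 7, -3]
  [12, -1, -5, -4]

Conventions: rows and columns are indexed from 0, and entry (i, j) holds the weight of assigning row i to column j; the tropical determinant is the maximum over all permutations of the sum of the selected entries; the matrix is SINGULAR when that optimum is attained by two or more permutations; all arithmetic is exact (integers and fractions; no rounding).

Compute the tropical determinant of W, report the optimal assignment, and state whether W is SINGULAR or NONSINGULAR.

σ = (0, 1, 2, 3): 1 + 16 + 7 + (-4) = 20
σ = (0, 1, 3, 2): 1 + 16 + (-3) + (-5) = 9
σ = (0, 2, 1, 3): 1 + 4 + (-8) + (-4) = -7
σ = (0, 2, 3, 1): 1 + 4 + (-3) + (-1) = 1
σ = (0, 3, 1, 2): 1 + (-3) + (-8) + (-5) = -15
σ = (0, 3, 2, 1): 1 + (-3) + 7 + (-1) = 4
σ = (1, 0, 2, 3): 30 + 12 + 7 + (-4) = 45
σ = (1, 0, 3, 2): 30 + 12 + (-3) + (-5) = 34
σ = (1, 2, 0, 3): 30 + 4 + 25 + (-4) = 55
σ = (1, 2, 3, 0): 30 + 4 + (-3) + 12 = 43
σ = (1, 3, 0, 2): 30 + (-3) + 25 + (-5) = 47
σ = (1, 3, 2, 0): 30 + (-3) + 7 + 12 = 46
σ = (2, 0, 1, 3): 1 + 12 + (-8) + (-4) = 1
σ = (2, 0, 3, 1): 1 + 12 + (-3) + (-1) = 9
σ = (2, 1, 0, 3): 1 + 16 + 25 + (-4) = 38
σ = (2, 1, 3, 0): 1 + 16 + (-3) + 12 = 26
σ = (2, 3, 0, 1): 1 + (-3) + 25 + (-1) = 22
σ = (2, 3, 1, 0): 1 + (-3) + (-8) + 12 = 2
σ = (3, 0, 1, 2): 2 + 12 + (-8) + (-5) = 1
σ = (3, 0, 2, 1): 2 + 12 + 7 + (-1) = 20
σ = (3, 1, 0, 2): 2 + 16 + 25 + (-5) = 38
σ = (3, 1, 2, 0): 2 + 16 + 7 + 12 = 37
σ = (3, 2, 0, 1): 2 + 4 + 25 + (-1) = 30
σ = (3, 2, 1, 0): 2 + 4 + (-8) + 12 = 10
Optimal value attained by: σ = (1, 2, 0, 3).
Answer: det⊕(W) = 55; verdict: NONSINGULAR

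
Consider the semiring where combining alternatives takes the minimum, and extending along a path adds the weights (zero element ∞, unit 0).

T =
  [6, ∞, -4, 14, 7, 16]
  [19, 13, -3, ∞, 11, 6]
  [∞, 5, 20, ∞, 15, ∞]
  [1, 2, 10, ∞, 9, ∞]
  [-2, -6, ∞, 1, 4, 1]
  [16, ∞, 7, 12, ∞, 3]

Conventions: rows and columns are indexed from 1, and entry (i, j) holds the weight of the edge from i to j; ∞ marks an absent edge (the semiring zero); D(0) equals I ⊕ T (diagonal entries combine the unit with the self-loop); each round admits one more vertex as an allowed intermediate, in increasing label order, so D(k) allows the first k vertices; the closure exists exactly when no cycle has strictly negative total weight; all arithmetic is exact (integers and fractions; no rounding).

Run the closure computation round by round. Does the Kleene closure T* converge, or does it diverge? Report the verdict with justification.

D(0):
  [0, ∞, -4, 14, 7, 16]
  [19, 0, -3, ∞, 11, 6]
  [∞, 5, 0, ∞, 15, ∞]
  [1, 2, 10, 0, 9, ∞]
  [-2, -6, ∞, 1, 0, 1]
  [16, ∞, 7, 12, ∞, 0]
D(1):
  [0, ∞, -4, 14, 7, 16]
  [19, 0, -3, 33, 11, 6]
  [∞, 5, 0, ∞, 15, ∞]
  [1, 2, -3, 0, 8, 17]
  [-2, -6, -6, 1, 0, 1]
  [16, ∞, 7, 12, 23, 0]
D(2):
  [0, ∞, -4, 14, 7, 16]
  [19, 0, -3, 33, 11, 6]
  [24, 5, 0, 38, 15, 11]
  [1, 2, -3, 0, 8, 8]
  [-2, -6, -9, 1, 0, 0]
  [16, ∞, 7, 12, 23, 0]
D(3):
  [0, 1, -4, 14, 7, 7]
  [19, 0, -3, 33, 11, 6]
  [24, 5, 0, 38, 15, 11]
  [1, 2, -3, 0, 8, 8]
  [-2, -6, -9, 1, 0, 0]
  [16, 12, 7, 12, 22, 0]
D(4):
  [0, 1, -4, 14, 7, 7]
  [19, 0, -3, 33, 11, 6]
  [24, 5, 0, 38, 15, 11]
  [1, 2, -3, 0, 8, 8]
  [-2, -6, -9, 1, 0, 0]
  [13, 12, 7, 12, 20, 0]
D(5):
  [0, 1, -4, 8, 7, 7]
  [9, 0, -3, 12, 11, 6]
  [13, 5, 0, 16, 15, 11]
  [1, 2, -3, 0, 8, 8]
  [-2, -6, -9, 1, 0, 0]
  [13, 12, 7, 12, 20, 0]
D(6):
  [0, 1, -4, 8, 7, 7]
  [9, 0, -3, 12, 11, 6]
  [13, 5, 0, 16, 15, 11]
  [1, 2, -3, 0, 8, 8]
  [-2, -6, -9, 1, 0, 0]
  [13, 12, 7, 12, 20, 0]
Key observation: every diagonal entry stays at the unit through all rounds, so no improving cycle exists.
Answer: CONVERGES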